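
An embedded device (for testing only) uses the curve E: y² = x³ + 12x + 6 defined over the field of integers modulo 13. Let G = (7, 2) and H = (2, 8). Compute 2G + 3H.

(8, 9)

First 2G:
Repeated addition: build up to 2G.
2G: tangent at (7, 2): λ = (3·7² + 12)/(2·2) ≡ 3/4. 4⁻¹ ≡ 10 (mod 13) since 4·10 = 40 ≡ 1, so λ ≡ 3·10 ≡ 4.
  x = λ² - 7 - 7 = 16 - 14 ≡ 2; y = λ·(7 - 2) - 2 ≡ 5. → (2, 5)
2G = (2, 5).
Next 3H:
Repeated addition: build up to 3H.
2H: tangent at (2, 8): λ = (3·2² + 12)/(2·8) ≡ 11/3. 3⁻¹ ≡ 9 (mod 13), so λ ≡ 11·9 ≡ 8.
  x = λ² - 2 - 2 = 64 - 4 ≡ 8; y = λ·(2 - 8) - 8 ≡ 9. → (8, 9)
3H: (8, 9) + (2, 8). λ = (8 - 9)/(2 - 8) ≡ 12/7 mod 13. 7⁻¹ ≡ 2 (mod 13), so λ ≡ 11.
  x = λ² - 8 - 2 = 121 - 10 ≡ 7; y = λ·(8 - 7) - 9 ≡ 2. → (7, 2)
3H = (7, 2).
Finally 2G + 3H:
(2, 5) + (7, 2). λ = (2 - 5)/(7 - 2) ≡ 10/5 mod 13. 5⁻¹ ≡ 8 (mod 13) since 5·8 = 40 ≡ 1, so λ ≡ 2.
  x = λ² - 2 - 7 = 4 - 9 ≡ 8; y = λ·(2 - 8) - 5 ≡ 9. → (8, 9)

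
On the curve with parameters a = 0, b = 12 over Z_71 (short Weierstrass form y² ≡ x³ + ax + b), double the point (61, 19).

(7, 0)

tangent at (61, 19): λ = (3·61² + 0)/(2·19) ≡ 16/38. 38⁻¹ ≡ 43 (mod 71), so λ ≡ 16·43 ≡ 49.
  x = λ² - 61 - 61 = 2401 - 122 ≡ 7; y = λ·(61 - 7) - 19 ≡ 0. → (7, 0)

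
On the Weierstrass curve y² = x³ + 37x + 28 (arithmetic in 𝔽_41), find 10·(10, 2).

(34, 0)

Write G = (10, 2).
Double-and-add on 10 = (1010)₂. Start with G = (10, 2) for the leading 1-bit.
double: tangent at (10, 2): λ = (3·10² + 37)/(2·2) ≡ 9/4. 4⁻¹ ≡ 31 (mod 41) since 4·31 = 124 ≡ 1, so λ ≡ 9·31 ≡ 33.
  x = λ² - 10 - 10 = 1089 - 20 ≡ 3; y = λ·(10 - 3) - 2 ≡ 24. → (3, 24)
double: tangent at (3, 24): λ = (3·3² + 37)/(2·24) ≡ 23/7. 7⁻¹ ≡ 6 (mod 41), so λ ≡ 23·6 ≡ 15.
  x = λ² - 3 - 3 = 225 - 6 ≡ 14; y = λ·(3 - 14) - 24 ≡ 16. → (14, 16)
add G: (14, 16) + (10, 2). λ = (2 - 16)/(10 - 14) ≡ 27/37 mod 41. 37⁻¹ ≡ 10 (mod 41), so λ ≡ 24.
  x = λ² - 14 - 10 = 576 - 24 ≡ 19; y = λ·(14 - 19) - 16 ≡ 28. → (19, 28)
double: tangent at (19, 28): λ = (3·19² + 37)/(2·28) ≡ 13/15. 15⁻¹ ≡ 11 (mod 41), so λ ≡ 13·11 ≡ 20.
  x = λ² - 19 - 19 = 400 - 38 ≡ 34; y = λ·(19 - 34) - 28 ≡ 0. → (34, 0)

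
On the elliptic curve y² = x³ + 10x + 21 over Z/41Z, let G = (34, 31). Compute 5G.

Repeated addition: build up to 5G.
2G: tangent at (34, 31): λ = (3·34² + 10)/(2·31) ≡ 34/21. 21⁻¹ ≡ 2 (mod 41) since 21·2 = 42 ≡ 1, so λ ≡ 34·2 ≡ 27.
  x = λ² - 34 - 34 = 729 - 68 ≡ 5; y = λ·(34 - 5) - 31 ≡ 14. → (5, 14)
3G: (5, 14) + (34, 31). λ = (31 - 14)/(34 - 5) ≡ 17/29 mod 41. 29⁻¹ ≡ 17 (mod 41), so λ ≡ 2.
  x = λ² - 5 - 34 = 4 - 39 ≡ 6; y = λ·(5 - 6) - 14 ≡ 25. → (6, 25)
4G: (6, 25) + (34, 31). λ = (31 - 25)/(34 - 6) ≡ 6/28 mod 41. 28⁻¹ ≡ 22 (mod 41) since 28·22 = 616 ≡ 1, so λ ≡ 9.
  x = λ² - 6 - 34 = 81 - 40 ≡ 0; y = λ·(6 - 0) - 25 ≡ 29. → (0, 29)
5G: (0, 29) + (34, 31). λ = (31 - 29)/(34 - 0) ≡ 2/34 mod 41. 34⁻¹ ≡ 35 (mod 41) since 34·35 = 1190 ≡ 1, so λ ≡ 29.
  x = λ² - 0 - 34 = 841 - 34 ≡ 28; y = λ·(0 - 28) - 29 ≡ 20. → (28, 20)

(28, 20)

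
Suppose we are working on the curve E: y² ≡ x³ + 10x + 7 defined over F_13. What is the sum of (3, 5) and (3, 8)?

The two points share x = 3 and their y-coordinates satisfy 5 + 8 ≡ 0 (mod 13), so they are inverses. Their sum is ∞.

O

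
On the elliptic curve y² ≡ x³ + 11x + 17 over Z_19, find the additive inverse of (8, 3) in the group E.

(8, 16)

-(8, 3) = (8, -3 mod 19) = (8, 16).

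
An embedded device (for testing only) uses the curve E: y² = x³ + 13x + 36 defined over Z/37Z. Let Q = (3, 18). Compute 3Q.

O

Repeated addition: build up to 3Q.
2Q: tangent at (3, 18): λ = (3·3² + 13)/(2·18) ≡ 3/36. 36⁻¹ ≡ 36 (mod 37), so λ ≡ 3·36 ≡ 34.
  x = λ² - 3 - 3 = 1156 - 6 ≡ 3; y = λ·(3 - 3) - 18 ≡ 19. → (3, 19)
3Q: (3, 19) + (3, 18): same x and y₁ ≡ -y₂, so the sum is O.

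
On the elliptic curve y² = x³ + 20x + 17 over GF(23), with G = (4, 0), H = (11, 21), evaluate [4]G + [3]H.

First 4G:
Double-and-add on 4 = (100)₂. Start with G = (4, 0) for the leading 1-bit.
double: (4, 0) + (4, 0): same x and y₁ ≡ -y₂, so the sum is O.
double: O + O = O (identity).
4G = O.
Next 3H:
Repeated addition: build up to 3H.
2H: tangent at (11, 21): λ = (3·11² + 20)/(2·21) ≡ 15/19. 19⁻¹ ≡ 17 (mod 23) since 19·17 = 323 ≡ 1, so λ ≡ 15·17 ≡ 2.
  x = λ² - 11 - 11 = 4 - 22 ≡ 5; y = λ·(11 - 5) - 21 ≡ 14. → (5, 14)
3H: (5, 14) + (11, 21). λ = (21 - 14)/(11 - 5) ≡ 7/6 mod 23. 6⁻¹ ≡ 4 (mod 23), so λ ≡ 5.
  x = λ² - 5 - 11 = 25 - 16 ≡ 9; y = λ·(5 - 9) - 14 ≡ 12. → (9, 12)
3H = (9, 12).
Finally 4G + 3H:
O + (9, 12) = (9, 12) (identity).

(9, 12)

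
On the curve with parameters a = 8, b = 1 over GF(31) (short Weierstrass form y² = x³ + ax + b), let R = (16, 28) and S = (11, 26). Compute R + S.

(24, 6)

(16, 28) + (11, 26). λ = (26 - 28)/(11 - 16) ≡ 29/26 mod 31. 26⁻¹ ≡ 6 (mod 31) since 26·6 = 156 ≡ 1, so λ ≡ 19.
  x = λ² - 16 - 11 = 361 - 27 ≡ 24; y = λ·(16 - 24) - 28 ≡ 6. → (24, 6)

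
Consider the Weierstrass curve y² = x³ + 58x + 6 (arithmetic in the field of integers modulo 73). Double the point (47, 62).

(11, 2)

tangent at (47, 62): λ = (3·47² + 58)/(2·62) ≡ 42/51. 51⁻¹ ≡ 63 (mod 73) since 51·63 = 3213 ≡ 1, so λ ≡ 42·63 ≡ 18.
  x = λ² - 47 - 47 = 324 - 94 ≡ 11; y = λ·(47 - 11) - 62 ≡ 2. → (11, 2)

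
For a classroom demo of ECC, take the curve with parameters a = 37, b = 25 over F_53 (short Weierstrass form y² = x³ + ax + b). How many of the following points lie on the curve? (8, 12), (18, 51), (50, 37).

(8, 12): 12² ≡ 38, rhs ≡ 38 → on.
(18, 51): 51² ≡ 4, rhs ≡ 4 → on.
(50, 37): 37² ≡ 44, rhs ≡ 46 → off.

2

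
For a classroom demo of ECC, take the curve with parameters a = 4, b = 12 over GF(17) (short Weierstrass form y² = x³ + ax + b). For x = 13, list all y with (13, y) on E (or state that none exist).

0

x³ + 4x + 12 = 2261 ≡ 0 (mod 17).
Only y = 0 satisfies y² ≡ 0.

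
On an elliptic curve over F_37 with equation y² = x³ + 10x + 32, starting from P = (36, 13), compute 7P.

Repeated addition: build up to 7P.
2P: tangent at (36, 13): λ = (3·36² + 10)/(2·13) ≡ 13/26. 26⁻¹ ≡ 10 (mod 37), so λ ≡ 13·10 ≡ 19.
  x = λ² - 36 - 36 = 361 - 72 ≡ 30; y = λ·(36 - 30) - 13 ≡ 27. → (30, 27)
3P: (30, 27) + (36, 13). λ = (13 - 27)/(36 - 30) ≡ 23/6 mod 37. 6⁻¹ ≡ 31 (mod 37), so λ ≡ 10.
  x = λ² - 30 - 36 = 100 - 66 ≡ 34; y = λ·(30 - 34) - 27 ≡ 7. → (34, 7)
4P: (34, 7) + (36, 13). λ = (13 - 7)/(36 - 34) ≡ 6/2 mod 37. 2⁻¹ ≡ 19 (mod 37), so λ ≡ 3.
  x = λ² - 34 - 36 = 9 - 70 ≡ 13; y = λ·(34 - 13) - 7 ≡ 19. → (13, 19)
5P: (13, 19) + (36, 13). λ = (13 - 19)/(36 - 13) ≡ 31/23 mod 37. 23⁻¹ ≡ 29 (mod 37), so λ ≡ 11.
  x = λ² - 13 - 36 = 121 - 49 ≡ 35; y = λ·(13 - 35) - 19 ≡ 35. → (35, 35)
6P: (35, 35) + (36, 13). λ = (13 - 35)/(36 - 35) ≡ 15/1 mod 37. 1⁻¹ ≡ 1 (mod 37) since 1·1 = 1 ≡ 1, so λ ≡ 15.
  x = λ² - 35 - 36 = 225 - 71 ≡ 6; y = λ·(35 - 6) - 35 ≡ 30. → (6, 30)
7P: (6, 30) + (36, 13). λ = (13 - 30)/(36 - 6) ≡ 20/30 mod 37. 30⁻¹ ≡ 21 (mod 37), so λ ≡ 13.
  x = λ² - 6 - 36 = 169 - 42 ≡ 16; y = λ·(6 - 16) - 30 ≡ 25. → (16, 25)

(16, 25)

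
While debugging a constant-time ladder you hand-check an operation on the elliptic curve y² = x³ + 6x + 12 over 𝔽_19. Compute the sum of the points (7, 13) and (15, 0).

(13, 11)

(7, 13) + (15, 0). λ = (0 - 13)/(15 - 7) ≡ 6/8 mod 19. 8⁻¹ ≡ 12 (mod 19), so λ ≡ 15.
  x = λ² - 7 - 15 = 225 - 22 ≡ 13; y = λ·(7 - 13) - 13 ≡ 11. → (13, 11)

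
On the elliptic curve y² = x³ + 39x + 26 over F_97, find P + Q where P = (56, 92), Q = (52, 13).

(82, 25)

(56, 92) + (52, 13). λ = (13 - 92)/(52 - 56) ≡ 18/93 mod 97. 93⁻¹ ≡ 24 (mod 97) since 93·24 = 2232 ≡ 1, so λ ≡ 44.
  x = λ² - 56 - 52 = 1936 - 108 ≡ 82; y = λ·(56 - 82) - 92 ≡ 25. → (82, 25)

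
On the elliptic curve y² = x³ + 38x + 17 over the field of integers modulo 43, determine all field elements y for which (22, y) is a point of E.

x³ + 38x + 17 = 11501 ≡ 20 (mod 43).
20 is a non-residue mod 43; no y exists.

none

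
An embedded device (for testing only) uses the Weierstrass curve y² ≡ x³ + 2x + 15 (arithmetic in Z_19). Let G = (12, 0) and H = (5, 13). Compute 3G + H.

First 3G:
Repeated addition: build up to 3G.
2G: (12, 0) + (12, 0): same x and y₁ ≡ -y₂, so the sum is ∞.
3G: ∞ + (12, 0) = (12, 0) (identity).
3G = (12, 0).
Finally 3G + H:
(12, 0) + (5, 13). λ = (13 - 0)/(5 - 12) ≡ 13/12 mod 19. 12⁻¹ ≡ 8 (mod 19) since 12·8 = 96 ≡ 1, so λ ≡ 9.
  x = λ² - 12 - 5 = 81 - 17 ≡ 7; y = λ·(12 - 7) - 0 ≡ 7. → (7, 7)

(7, 7)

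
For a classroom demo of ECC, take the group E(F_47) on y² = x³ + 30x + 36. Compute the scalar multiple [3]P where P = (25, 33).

Repeated addition: build up to 3P.
2P: tangent at (25, 33): λ = (3·25² + 30)/(2·33) ≡ 25/19. 19⁻¹ ≡ 5 (mod 47), so λ ≡ 25·5 ≡ 31.
  x = λ² - 25 - 25 = 961 - 50 ≡ 18; y = λ·(25 - 18) - 33 ≡ 43. → (18, 43)
3P: (18, 43) + (25, 33). λ = (33 - 43)/(25 - 18) ≡ 37/7 mod 47. 7⁻¹ ≡ 27 (mod 47), so λ ≡ 12.
  x = λ² - 18 - 25 = 144 - 43 ≡ 7; y = λ·(18 - 7) - 43 ≡ 42. → (7, 42)

(7, 42)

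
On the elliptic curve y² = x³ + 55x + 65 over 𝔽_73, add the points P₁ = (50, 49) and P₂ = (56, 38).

(50, 49) + (56, 38). λ = (38 - 49)/(56 - 50) ≡ 62/6 mod 73. 6⁻¹ ≡ 61 (mod 73), so λ ≡ 59.
  x = λ² - 50 - 56 = 3481 - 106 ≡ 17; y = λ·(50 - 17) - 49 ≡ 0. → (17, 0)

(17, 0)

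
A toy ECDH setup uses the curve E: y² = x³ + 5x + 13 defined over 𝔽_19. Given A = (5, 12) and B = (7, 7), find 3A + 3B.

First 3A:
Repeated addition: build up to 3A.
2A: tangent at (5, 12): λ = (3·5² + 5)/(2·12) ≡ 4/5. 5⁻¹ ≡ 4 (mod 19) since 5·4 = 20 ≡ 1, so λ ≡ 4·4 ≡ 16.
  x = λ² - 5 - 5 = 256 - 10 ≡ 18; y = λ·(5 - 18) - 12 ≡ 8. → (18, 8)
3A: (18, 8) + (5, 12). λ = (12 - 8)/(5 - 18) ≡ 4/6 mod 19. 6⁻¹ ≡ 16 (mod 19) since 6·16 = 96 ≡ 1, so λ ≡ 7.
  x = λ² - 18 - 5 = 49 - 23 ≡ 7; y = λ·(18 - 7) - 8 ≡ 12. → (7, 12)
3A = (7, 12).
Next 3B:
Repeated addition: build up to 3B.
2B: tangent at (7, 7): λ = (3·7² + 5)/(2·7) ≡ 0/14. 14⁻¹ ≡ 15 (mod 19) since 14·15 = 210 ≡ 1, so λ ≡ 0·15 ≡ 0.
  x = λ² - 7 - 7 = 0 - 14 ≡ 5; y = λ·(7 - 5) - 7 ≡ 12. → (5, 12)
3B: (5, 12) + (7, 7). λ = (7 - 12)/(7 - 5) ≡ 14/2 mod 19. 2⁻¹ ≡ 10 (mod 19), so λ ≡ 7.
  x = λ² - 5 - 7 = 49 - 12 ≡ 18; y = λ·(5 - 18) - 12 ≡ 11. → (18, 11)
3B = (18, 11).
Finally 3A + 3B:
(7, 12) + (18, 11). λ = (11 - 12)/(18 - 7) ≡ 18/11 mod 19. 11⁻¹ ≡ 7 (mod 19) since 11·7 = 77 ≡ 1, so λ ≡ 12.
  x = λ² - 7 - 18 = 144 - 25 ≡ 5; y = λ·(7 - 5) - 12 ≡ 12. → (5, 12)

(5, 12)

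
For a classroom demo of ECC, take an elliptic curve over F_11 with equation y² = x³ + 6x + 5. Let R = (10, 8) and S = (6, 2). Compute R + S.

(0, 7)

(10, 8) + (6, 2). λ = (2 - 8)/(6 - 10) ≡ 5/7 mod 11. 7⁻¹ ≡ 8 (mod 11), so λ ≡ 7.
  x = λ² - 10 - 6 = 49 - 16 ≡ 0; y = λ·(10 - 0) - 8 ≡ 7. → (0, 7)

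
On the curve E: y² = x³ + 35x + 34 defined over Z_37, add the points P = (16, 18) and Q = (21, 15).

(16, 18) + (21, 15). λ = (15 - 18)/(21 - 16) ≡ 34/5 mod 37. 5⁻¹ ≡ 15 (mod 37), so λ ≡ 29.
  x = λ² - 16 - 21 = 841 - 37 ≡ 27; y = λ·(16 - 27) - 18 ≡ 33. → (27, 33)

(27, 33)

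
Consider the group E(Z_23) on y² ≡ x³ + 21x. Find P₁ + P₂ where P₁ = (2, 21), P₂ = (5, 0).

(19, 6)

(2, 21) + (5, 0). λ = (0 - 21)/(5 - 2) ≡ 2/3 mod 23. 3⁻¹ ≡ 8 (mod 23), so λ ≡ 16.
  x = λ² - 2 - 5 = 256 - 7 ≡ 19; y = λ·(2 - 19) - 21 ≡ 6. → (19, 6)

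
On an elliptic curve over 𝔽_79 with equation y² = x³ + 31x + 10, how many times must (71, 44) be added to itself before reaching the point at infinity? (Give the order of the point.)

9

2P: tangent at (71, 44): λ = (3·71² + 31)/(2·44) ≡ 65/9. 9⁻¹ ≡ 44 (mod 79) since 9·44 = 396 ≡ 1, so λ ≡ 65·44 ≡ 16.
  x = λ² - 71 - 71 = 256 - 142 ≡ 35; y = λ·(71 - 35) - 44 ≡ 58. → (35, 58)
3P: (35, 58) + (71, 44). λ = (44 - 58)/(71 - 35) ≡ 65/36 mod 79. 36⁻¹ ≡ 11 (mod 79) since 36·11 = 396 ≡ 1, so λ ≡ 4.
  x = λ² - 35 - 71 = 16 - 106 ≡ 68; y = λ·(35 - 68) - 58 ≡ 47. → (68, 47)
4P: (68, 47) + (71, 44). λ = (44 - 47)/(71 - 68) ≡ 76/3 mod 79. 3⁻¹ ≡ 53 (mod 79), so λ ≡ 78.
  x = λ² - 68 - 71 = 6084 - 139 ≡ 20; y = λ·(68 - 20) - 47 ≡ 63. → (20, 63)
5P: (20, 63) + (71, 44). λ = (44 - 63)/(71 - 20) ≡ 60/51 mod 79. 51⁻¹ ≡ 31 (mod 79) since 51·31 = 1581 ≡ 1, so λ ≡ 43.
  x = λ² - 20 - 71 = 1849 - 91 ≡ 20; y = λ·(20 - 20) - 63 ≡ 16. → (20, 16)
6P: (20, 16) + (71, 44). λ = (44 - 16)/(71 - 20) ≡ 28/51 mod 79. 51⁻¹ ≡ 31 (mod 79), so λ ≡ 78.
  x = λ² - 20 - 71 = 6084 - 91 ≡ 68; y = λ·(20 - 68) - 16 ≡ 32. → (68, 32)
7P: (68, 32) + (71, 44). λ = (44 - 32)/(71 - 68) ≡ 12/3 mod 79. 3⁻¹ ≡ 53 (mod 79), so λ ≡ 4.
  x = λ² - 68 - 71 = 16 - 139 ≡ 35; y = λ·(68 - 35) - 32 ≡ 21. → (35, 21)
8P: (35, 21) + (71, 44). λ = (44 - 21)/(71 - 35) ≡ 23/36 mod 79. 36⁻¹ ≡ 11 (mod 79) since 36·11 = 396 ≡ 1, so λ ≡ 16.
  x = λ² - 35 - 71 = 256 - 106 ≡ 71; y = λ·(35 - 71) - 21 ≡ 35. → (71, 35)
9P: (71, 35) + (71, 44): same x and y₁ ≡ -y₂, so the sum is the point at infinity.
9P = the point at infinity, so the order is 9.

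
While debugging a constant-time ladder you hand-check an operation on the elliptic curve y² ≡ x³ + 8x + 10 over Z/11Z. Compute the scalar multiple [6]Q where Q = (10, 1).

(10, 10)

Repeated addition: build up to 6Q.
2Q: tangent at (10, 1): λ = (3·10² + 8)/(2·1) ≡ 0/2. 2⁻¹ ≡ 6 (mod 11), so λ ≡ 0·6 ≡ 0.
  x = λ² - 10 - 10 = 0 - 20 ≡ 2; y = λ·(10 - 2) - 1 ≡ 10. → (2, 10)
3Q: (2, 10) + (10, 1). λ = (1 - 10)/(10 - 2) ≡ 2/8 mod 11. 8⁻¹ ≡ 7 (mod 11), so λ ≡ 3.
  x = λ² - 2 - 10 = 9 - 12 ≡ 8; y = λ·(2 - 8) - 10 ≡ 5. → (8, 5)
4Q: (8, 5) + (10, 1). λ = (1 - 5)/(10 - 8) ≡ 7/2 mod 11. 2⁻¹ ≡ 6 (mod 11) since 2·6 = 12 ≡ 1, so λ ≡ 9.
  x = λ² - 8 - 10 = 81 - 18 ≡ 8; y = λ·(8 - 8) - 5 ≡ 6. → (8, 6)
5Q: (8, 6) + (10, 1). λ = (1 - 6)/(10 - 8) ≡ 6/2 mod 11. 2⁻¹ ≡ 6 (mod 11), so λ ≡ 3.
  x = λ² - 8 - 10 = 9 - 18 ≡ 2; y = λ·(8 - 2) - 6 ≡ 1. → (2, 1)
6Q: (2, 1) + (10, 1). λ = (1 - 1)/(10 - 2) ≡ 0/8 mod 11. 8⁻¹ ≡ 7 (mod 11) since 8·7 = 56 ≡ 1, so λ ≡ 0.
  x = λ² - 2 - 10 = 0 - 12 ≡ 10; y = λ·(2 - 10) - 1 ≡ 10. → (10, 10)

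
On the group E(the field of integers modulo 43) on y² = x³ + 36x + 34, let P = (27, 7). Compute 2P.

tangent at (27, 7): λ = (3·27² + 36)/(2·7) ≡ 30/14. 14⁻¹ ≡ 40 (mod 43), so λ ≡ 30·40 ≡ 39.
  x = λ² - 27 - 27 = 1521 - 54 ≡ 5; y = λ·(27 - 5) - 7 ≡ 34. → (5, 34)

(5, 34)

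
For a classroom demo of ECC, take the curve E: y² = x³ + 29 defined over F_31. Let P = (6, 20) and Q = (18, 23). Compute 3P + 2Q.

(13, 5)

First 3P:
Repeated addition: build up to 3P.
2P: tangent at (6, 20): λ = (3·6² + 0)/(2·20) ≡ 15/9. 9⁻¹ ≡ 7 (mod 31), so λ ≡ 15·7 ≡ 12.
  x = λ² - 6 - 6 = 144 - 12 ≡ 8; y = λ·(6 - 8) - 20 ≡ 18. → (8, 18)
3P: (8, 18) + (6, 20). λ = (20 - 18)/(6 - 8) ≡ 2/29 mod 31. 29⁻¹ ≡ 15 (mod 31), so λ ≡ 30.
  x = λ² - 8 - 6 = 900 - 14 ≡ 18; y = λ·(8 - 18) - 18 ≡ 23. → (18, 23)
3P = (18, 23).
Next 2Q:
Repeated addition: build up to 2Q.
2Q: tangent at (18, 23): λ = (3·18² + 0)/(2·23) ≡ 11/15. 15⁻¹ ≡ 29 (mod 31) since 15·29 = 435 ≡ 1, so λ ≡ 11·29 ≡ 9.
  x = λ² - 18 - 18 = 81 - 36 ≡ 14; y = λ·(18 - 14) - 23 ≡ 13. → (14, 13)
2Q = (14, 13).
Finally 3P + 2Q:
(18, 23) + (14, 13). λ = (13 - 23)/(14 - 18) ≡ 21/27 mod 31. 27⁻¹ ≡ 23 (mod 31), so λ ≡ 18.
  x = λ² - 18 - 14 = 324 - 32 ≡ 13; y = λ·(18 - 13) - 23 ≡ 5. → (13, 5)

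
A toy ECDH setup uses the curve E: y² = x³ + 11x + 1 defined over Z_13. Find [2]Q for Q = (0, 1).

tangent at (0, 1): λ = (3·0² + 11)/(2·1) ≡ 11/2. 2⁻¹ ≡ 7 (mod 13), so λ ≡ 11·7 ≡ 12.
  x = λ² - 0 - 0 = 144 - 0 ≡ 1; y = λ·(0 - 1) - 1 ≡ 0. → (1, 0)

(1, 0)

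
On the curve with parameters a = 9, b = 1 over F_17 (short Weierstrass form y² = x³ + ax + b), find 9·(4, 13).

Write G = (4, 13).
Double-and-add on 9 = (1001)₂. Start with G = (4, 13) for the leading 1-bit.
double: tangent at (4, 13): λ = (3·4² + 9)/(2·13) ≡ 6/9. 9⁻¹ ≡ 2 (mod 17), so λ ≡ 6·2 ≡ 12.
  x = λ² - 4 - 4 = 144 - 8 ≡ 0; y = λ·(4 - 0) - 13 ≡ 1. → (0, 1)
double: tangent at (0, 1): λ = (3·0² + 9)/(2·1) ≡ 9/2. 2⁻¹ ≡ 9 (mod 17) since 2·9 = 18 ≡ 1, so λ ≡ 9·9 ≡ 13.
  x = λ² - 0 - 0 = 169 - 0 ≡ 16; y = λ·(0 - 16) - 1 ≡ 12. → (16, 12)
double: tangent at (16, 12): λ = (3·16² + 9)/(2·12) ≡ 12/7. 7⁻¹ ≡ 5 (mod 17), so λ ≡ 12·5 ≡ 9.
  x = λ² - 16 - 16 = 81 - 32 ≡ 15; y = λ·(16 - 15) - 12 ≡ 14. → (15, 14)
add G: (15, 14) + (4, 13). λ = (13 - 14)/(4 - 15) ≡ 16/6 mod 17. 6⁻¹ ≡ 3 (mod 17), so λ ≡ 14.
  x = λ² - 15 - 4 = 196 - 19 ≡ 7; y = λ·(15 - 7) - 14 ≡ 13. → (7, 13)

(7, 13)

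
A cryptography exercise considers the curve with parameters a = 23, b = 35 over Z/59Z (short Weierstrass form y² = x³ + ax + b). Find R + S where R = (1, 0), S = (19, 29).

(9, 33)

(1, 0) + (19, 29). λ = (29 - 0)/(19 - 1) ≡ 29/18 mod 59. 18⁻¹ ≡ 23 (mod 59) since 18·23 = 414 ≡ 1, so λ ≡ 18.
  x = λ² - 1 - 19 = 324 - 20 ≡ 9; y = λ·(1 - 9) - 0 ≡ 33. → (9, 33)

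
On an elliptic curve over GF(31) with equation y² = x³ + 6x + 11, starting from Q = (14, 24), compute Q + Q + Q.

(15, 29)

Repeated addition: build up to 3Q.
2Q: tangent at (14, 24): λ = (3·14² + 6)/(2·24) ≡ 5/17. 17⁻¹ ≡ 11 (mod 31), so λ ≡ 5·11 ≡ 24.
  x = λ² - 14 - 14 = 576 - 28 ≡ 21; y = λ·(14 - 21) - 24 ≡ 25. → (21, 25)
3Q: (21, 25) + (14, 24). λ = (24 - 25)/(14 - 21) ≡ 30/24 mod 31. 24⁻¹ ≡ 22 (mod 31) since 24·22 = 528 ≡ 1, so λ ≡ 9.
  x = λ² - 21 - 14 = 81 - 35 ≡ 15; y = λ·(21 - 15) - 25 ≡ 29. → (15, 29)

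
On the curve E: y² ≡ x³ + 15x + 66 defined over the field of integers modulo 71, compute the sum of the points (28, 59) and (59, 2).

(28, 59) + (59, 2). λ = (2 - 59)/(59 - 28) ≡ 14/31 mod 71. 31⁻¹ ≡ 55 (mod 71), so λ ≡ 60.
  x = λ² - 28 - 59 = 3600 - 87 ≡ 34; y = λ·(28 - 34) - 59 ≡ 7. → (34, 7)

(34, 7)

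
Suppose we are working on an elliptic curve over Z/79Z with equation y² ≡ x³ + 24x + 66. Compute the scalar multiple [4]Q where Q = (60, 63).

Repeated addition: build up to 4Q.
2Q: tangent at (60, 63): λ = (3·60² + 24)/(2·63) ≡ 1/47. 47⁻¹ ≡ 37 (mod 79) since 47·37 = 1739 ≡ 1, so λ ≡ 1·37 ≡ 37.
  x = λ² - 60 - 60 = 1369 - 120 ≡ 64; y = λ·(60 - 64) - 63 ≡ 26. → (64, 26)
3Q: (64, 26) + (60, 63). λ = (63 - 26)/(60 - 64) ≡ 37/75 mod 79. 75⁻¹ ≡ 59 (mod 79), so λ ≡ 50.
  x = λ² - 64 - 60 = 2500 - 124 ≡ 6; y = λ·(64 - 6) - 26 ≡ 30. → (6, 30)
4Q: (6, 30) + (60, 63). λ = (63 - 30)/(60 - 6) ≡ 33/54 mod 79. 54⁻¹ ≡ 60 (mod 79), so λ ≡ 5.
  x = λ² - 6 - 60 = 25 - 66 ≡ 38; y = λ·(6 - 38) - 30 ≡ 47. → (38, 47)

(38, 47)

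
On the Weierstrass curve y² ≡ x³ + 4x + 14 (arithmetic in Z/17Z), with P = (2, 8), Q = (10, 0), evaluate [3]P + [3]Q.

(1, 11)

First 3P:
Repeated addition: build up to 3P.
2P: tangent at (2, 8): λ = (3·2² + 4)/(2·8) ≡ 16/16. 16⁻¹ ≡ 16 (mod 17) since 16·16 = 256 ≡ 1, so λ ≡ 16·16 ≡ 1.
  x = λ² - 2 - 2 = 1 - 4 ≡ 14; y = λ·(2 - 14) - 8 ≡ 14. → (14, 14)
3P: (14, 14) + (2, 8). λ = (8 - 14)/(2 - 14) ≡ 11/5 mod 17. 5⁻¹ ≡ 7 (mod 17), so λ ≡ 9.
  x = λ² - 14 - 2 = 81 - 16 ≡ 14; y = λ·(14 - 14) - 14 ≡ 3. → (14, 3)
3P = (14, 3).
Next 3Q:
Repeated addition: build up to 3Q.
2Q: (10, 0) + (10, 0): same x and y₁ ≡ -y₂, so the sum is the point at infinity.
3Q: the point at infinity + (10, 0) = (10, 0) (identity).
3Q = (10, 0).
Finally 3P + 3Q:
(14, 3) + (10, 0). λ = (0 - 3)/(10 - 14) ≡ 14/13 mod 17. 13⁻¹ ≡ 4 (mod 17), so λ ≡ 5.
  x = λ² - 14 - 10 = 25 - 24 ≡ 1; y = λ·(14 - 1) - 3 ≡ 11. → (1, 11)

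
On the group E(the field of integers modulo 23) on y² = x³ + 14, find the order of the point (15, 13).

6

2P: tangent at (15, 13): λ = (3·15² + 0)/(2·13) ≡ 8/3. 3⁻¹ ≡ 8 (mod 23) since 3·8 = 24 ≡ 1, so λ ≡ 8·8 ≡ 18.
  x = λ² - 15 - 15 = 324 - 30 ≡ 18; y = λ·(15 - 18) - 13 ≡ 2. → (18, 2)
3P: (18, 2) + (15, 13). λ = (13 - 2)/(15 - 18) ≡ 11/20 mod 23. 20⁻¹ ≡ 15 (mod 23), so λ ≡ 4.
  x = λ² - 18 - 15 = 16 - 33 ≡ 6; y = λ·(18 - 6) - 2 ≡ 0. → (6, 0)
4P: (6, 0) + (15, 13). λ = (13 - 0)/(15 - 6) ≡ 13/9 mod 23. 9⁻¹ ≡ 18 (mod 23) since 9·18 = 162 ≡ 1, so λ ≡ 4.
  x = λ² - 6 - 15 = 16 - 21 ≡ 18; y = λ·(6 - 18) - 0 ≡ 21. → (18, 21)
5P: (18, 21) + (15, 13). λ = (13 - 21)/(15 - 18) ≡ 15/20 mod 23. 20⁻¹ ≡ 15 (mod 23), so λ ≡ 18.
  x = λ² - 18 - 15 = 324 - 33 ≡ 15; y = λ·(18 - 15) - 21 ≡ 10. → (15, 10)
6P: (15, 10) + (15, 13): same x and y₁ ≡ -y₂, so the sum is O.
6P = O, so the order is 6.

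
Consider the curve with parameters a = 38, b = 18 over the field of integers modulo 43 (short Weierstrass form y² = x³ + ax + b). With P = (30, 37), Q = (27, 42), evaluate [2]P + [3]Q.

(27, 1)

First 2P:
Repeated addition: build up to 2P.
2P: tangent at (30, 37): λ = (3·30² + 38)/(2·37) ≡ 29/31. 31⁻¹ ≡ 25 (mod 43), so λ ≡ 29·25 ≡ 37.
  x = λ² - 30 - 30 = 1369 - 60 ≡ 19; y = λ·(30 - 19) - 37 ≡ 26. → (19, 26)
2P = (19, 26).
Next 3Q:
Repeated addition: build up to 3Q.
2Q: tangent at (27, 42): λ = (3·27² + 38)/(2·42) ≡ 32/41. 41⁻¹ ≡ 21 (mod 43), so λ ≡ 32·21 ≡ 27.
  x = λ² - 27 - 27 = 729 - 54 ≡ 30; y = λ·(27 - 30) - 42 ≡ 6. → (30, 6)
3Q: (30, 6) + (27, 42). λ = (42 - 6)/(27 - 30) ≡ 36/40 mod 43. 40⁻¹ ≡ 14 (mod 43), so λ ≡ 31.
  x = λ² - 30 - 27 = 961 - 57 ≡ 1; y = λ·(30 - 1) - 6 ≡ 33. → (1, 33)
3Q = (1, 33).
Finally 2P + 3Q:
(19, 26) + (1, 33). λ = (33 - 26)/(1 - 19) ≡ 7/25 mod 43. 25⁻¹ ≡ 31 (mod 43) since 25·31 = 775 ≡ 1, so λ ≡ 2.
  x = λ² - 19 - 1 = 4 - 20 ≡ 27; y = λ·(19 - 27) - 26 ≡ 1. → (27, 1)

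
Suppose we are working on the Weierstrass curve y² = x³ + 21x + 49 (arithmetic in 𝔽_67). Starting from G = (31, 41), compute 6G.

(34, 1)

Double-and-add on 6 = (110)₂. Start with G = (31, 41) for the leading 1-bit.
double: tangent at (31, 41): λ = (3·31² + 21)/(2·41) ≡ 23/15. 15⁻¹ ≡ 9 (mod 67) since 15·9 = 135 ≡ 1, so λ ≡ 23·9 ≡ 6.
  x = λ² - 31 - 31 = 36 - 62 ≡ 41; y = λ·(31 - 41) - 41 ≡ 33. → (41, 33)
add G: (41, 33) + (31, 41). λ = (41 - 33)/(31 - 41) ≡ 8/57 mod 67. 57⁻¹ ≡ 20 (mod 67) since 57·20 = 1140 ≡ 1, so λ ≡ 26.
  x = λ² - 41 - 31 = 676 - 72 ≡ 1; y = λ·(41 - 1) - 33 ≡ 2. → (1, 2)
double: tangent at (1, 2): λ = (3·1² + 21)/(2·2) ≡ 24/4. 4⁻¹ ≡ 17 (mod 67), so λ ≡ 24·17 ≡ 6.
  x = λ² - 1 - 1 = 36 - 2 ≡ 34; y = λ·(1 - 34) - 2 ≡ 1. → (34, 1)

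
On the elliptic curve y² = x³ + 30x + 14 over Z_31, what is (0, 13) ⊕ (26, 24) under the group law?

(0, 13) + (26, 24). λ = (24 - 13)/(26 - 0) ≡ 11/26 mod 31. 26⁻¹ ≡ 6 (mod 31) since 26·6 = 156 ≡ 1, so λ ≡ 4.
  x = λ² - 0 - 26 = 16 - 26 ≡ 21; y = λ·(0 - 21) - 13 ≡ 27. → (21, 27)

(21, 27)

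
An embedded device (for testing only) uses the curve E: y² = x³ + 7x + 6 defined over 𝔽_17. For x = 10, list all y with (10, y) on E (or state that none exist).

x³ + 7x + 6 = 1076 ≡ 5 (mod 17).
5 is a non-residue mod 17; no y exists.

none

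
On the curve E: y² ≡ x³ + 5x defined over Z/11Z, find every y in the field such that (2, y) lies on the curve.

none

x³ + 5x + 0 = 18 ≡ 7 (mod 11).
7 is a non-residue mod 11; no y exists.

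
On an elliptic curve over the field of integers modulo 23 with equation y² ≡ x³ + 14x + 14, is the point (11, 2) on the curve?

y² = 2² ≡ 4; x³ + 14x + 14 = 1499 ≡ 4 (mod 23). 4 = 4.

yes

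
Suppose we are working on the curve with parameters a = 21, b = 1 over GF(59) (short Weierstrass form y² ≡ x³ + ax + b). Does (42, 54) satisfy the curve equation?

no

y² = 54² ≡ 25; x³ + 21x + 1 = 74971 ≡ 41 (mod 59). 25 ≠ 41.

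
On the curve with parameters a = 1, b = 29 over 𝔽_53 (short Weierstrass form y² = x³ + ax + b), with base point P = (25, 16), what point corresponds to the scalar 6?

(41, 12)

Double-and-add on 6 = (110)₂. Start with P = (25, 16) for the leading 1-bit.
double: tangent at (25, 16): λ = (3·25² + 1)/(2·16) ≡ 21/32. 32⁻¹ ≡ 5 (mod 53), so λ ≡ 21·5 ≡ 52.
  x = λ² - 25 - 25 = 2704 - 50 ≡ 4; y = λ·(25 - 4) - 16 ≡ 16. → (4, 16)
add P: (4, 16) + (25, 16). λ = (16 - 16)/(25 - 4) ≡ 0/21 mod 53. 21⁻¹ ≡ 48 (mod 53), so λ ≡ 0.
  x = λ² - 4 - 25 = 0 - 29 ≡ 24; y = λ·(4 - 24) - 16 ≡ 37. → (24, 37)
double: tangent at (24, 37): λ = (3·24² + 1)/(2·37) ≡ 33/21. 21⁻¹ ≡ 48 (mod 53) since 21·48 = 1008 ≡ 1, so λ ≡ 33·48 ≡ 47.
  x = λ² - 24 - 24 = 2209 - 48 ≡ 41; y = λ·(24 - 41) - 37 ≡ 12. → (41, 12)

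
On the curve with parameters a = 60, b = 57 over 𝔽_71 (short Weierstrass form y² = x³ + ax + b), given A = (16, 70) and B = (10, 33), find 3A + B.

(35, 35)

First 3A:
Repeated addition: build up to 3A.
2A: tangent at (16, 70): λ = (3·16² + 60)/(2·70) ≡ 47/69. 69⁻¹ ≡ 35 (mod 71) since 69·35 = 2415 ≡ 1, so λ ≡ 47·35 ≡ 12.
  x = λ² - 16 - 16 = 144 - 32 ≡ 41; y = λ·(16 - 41) - 70 ≡ 56. → (41, 56)
3A: (41, 56) + (16, 70). λ = (70 - 56)/(16 - 41) ≡ 14/46 mod 71. 46⁻¹ ≡ 17 (mod 71) since 46·17 = 782 ≡ 1, so λ ≡ 25.
  x = λ² - 41 - 16 = 625 - 57 ≡ 0; y = λ·(41 - 0) - 56 ≡ 46. → (0, 46)
3A = (0, 46).
Finally 3A + B:
(0, 46) + (10, 33). λ = (33 - 46)/(10 - 0) ≡ 58/10 mod 71. 10⁻¹ ≡ 64 (mod 71) since 10·64 = 640 ≡ 1, so λ ≡ 20.
  x = λ² - 0 - 10 = 400 - 10 ≡ 35; y = λ·(0 - 35) - 46 ≡ 35. → (35, 35)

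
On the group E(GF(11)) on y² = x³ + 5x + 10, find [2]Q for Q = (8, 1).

tangent at (8, 1): λ = (3·8² + 5)/(2·1) ≡ 10/2. 2⁻¹ ≡ 6 (mod 11), so λ ≡ 10·6 ≡ 5.
  x = λ² - 8 - 8 = 25 - 16 ≡ 9; y = λ·(8 - 9) - 1 ≡ 5. → (9, 5)

(9, 5)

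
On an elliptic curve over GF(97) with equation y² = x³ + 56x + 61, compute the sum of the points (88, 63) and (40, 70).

(68, 23)

(88, 63) + (40, 70). λ = (70 - 63)/(40 - 88) ≡ 7/49 mod 97. 49⁻¹ ≡ 2 (mod 97) since 49·2 = 98 ≡ 1, so λ ≡ 14.
  x = λ² - 88 - 40 = 196 - 128 ≡ 68; y = λ·(88 - 68) - 63 ≡ 23. → (68, 23)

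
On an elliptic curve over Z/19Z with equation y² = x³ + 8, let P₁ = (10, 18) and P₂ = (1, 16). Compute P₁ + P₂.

(5, 0)

(10, 18) + (1, 16). λ = (16 - 18)/(1 - 10) ≡ 17/10 mod 19. 10⁻¹ ≡ 2 (mod 19), so λ ≡ 15.
  x = λ² - 10 - 1 = 225 - 11 ≡ 5; y = λ·(10 - 5) - 18 ≡ 0. → (5, 0)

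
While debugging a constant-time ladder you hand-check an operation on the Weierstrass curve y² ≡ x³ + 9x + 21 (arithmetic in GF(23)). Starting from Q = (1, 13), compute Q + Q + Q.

(21, 15)

Repeated addition: build up to 3Q.
2Q: tangent at (1, 13): λ = (3·1² + 9)/(2·13) ≡ 12/3. 3⁻¹ ≡ 8 (mod 23) since 3·8 = 24 ≡ 1, so λ ≡ 12·8 ≡ 4.
  x = λ² - 1 - 1 = 16 - 2 ≡ 14; y = λ·(1 - 14) - 13 ≡ 4. → (14, 4)
3Q: (14, 4) + (1, 13). λ = (13 - 4)/(1 - 14) ≡ 9/10 mod 23. 10⁻¹ ≡ 7 (mod 23) since 10·7 = 70 ≡ 1, so λ ≡ 17.
  x = λ² - 14 - 1 = 289 - 15 ≡ 21; y = λ·(14 - 21) - 4 ≡ 15. → (21, 15)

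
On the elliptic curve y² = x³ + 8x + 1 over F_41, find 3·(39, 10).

(1, 25)

Write P = (39, 10).
Repeated addition: build up to 3P.
2P: tangent at (39, 10): λ = (3·39² + 8)/(2·10) ≡ 20/20. 20⁻¹ ≡ 39 (mod 41) since 20·39 = 780 ≡ 1, so λ ≡ 20·39 ≡ 1.
  x = λ² - 39 - 39 = 1 - 78 ≡ 5; y = λ·(39 - 5) - 10 ≡ 24. → (5, 24)
3P: (5, 24) + (39, 10). λ = (10 - 24)/(39 - 5) ≡ 27/34 mod 41. 34⁻¹ ≡ 35 (mod 41), so λ ≡ 2.
  x = λ² - 5 - 39 = 4 - 44 ≡ 1; y = λ·(5 - 1) - 24 ≡ 25. → (1, 25)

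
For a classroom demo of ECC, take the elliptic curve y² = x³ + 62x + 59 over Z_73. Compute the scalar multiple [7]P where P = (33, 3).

Double-and-add on 7 = (111)₂. Start with P = (33, 3) for the leading 1-bit.
double: tangent at (33, 3): λ = (3·33² + 62)/(2·3) ≡ 44/6. 6⁻¹ ≡ 61 (mod 73) since 6·61 = 366 ≡ 1, so λ ≡ 44·61 ≡ 56.
  x = λ² - 33 - 33 = 3136 - 66 ≡ 4; y = λ·(33 - 4) - 3 ≡ 15. → (4, 15)
add P: (4, 15) + (33, 3). λ = (3 - 15)/(33 - 4) ≡ 61/29 mod 73. 29⁻¹ ≡ 68 (mod 73) since 29·68 = 1972 ≡ 1, so λ ≡ 60.
  x = λ² - 4 - 33 = 3600 - 37 ≡ 59; y = λ·(4 - 59) - 15 ≡ 43. → (59, 43)
double: tangent at (59, 43): λ = (3·59² + 62)/(2·43) ≡ 66/13. 13⁻¹ ≡ 45 (mod 73), so λ ≡ 66·45 ≡ 50.
  x = λ² - 59 - 59 = 2500 - 118 ≡ 46; y = λ·(59 - 46) - 43 ≡ 23. → (46, 23)
add P: (46, 23) + (33, 3). λ = (3 - 23)/(33 - 46) ≡ 53/60 mod 73. 60⁻¹ ≡ 28 (mod 73), so λ ≡ 24.
  x = λ² - 46 - 33 = 576 - 79 ≡ 59; y = λ·(46 - 59) - 23 ≡ 30. → (59, 30)

(59, 30)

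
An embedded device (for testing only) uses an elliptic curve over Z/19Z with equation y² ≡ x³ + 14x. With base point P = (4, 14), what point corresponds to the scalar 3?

(5, 10)

Repeated addition: build up to 3P.
2P: tangent at (4, 14): λ = (3·4² + 14)/(2·14) ≡ 5/9. 9⁻¹ ≡ 17 (mod 19), so λ ≡ 5·17 ≡ 9.
  x = λ² - 4 - 4 = 81 - 8 ≡ 16; y = λ·(4 - 16) - 14 ≡ 11. → (16, 11)
3P: (16, 11) + (4, 14). λ = (14 - 11)/(4 - 16) ≡ 3/7 mod 19. 7⁻¹ ≡ 11 (mod 19) since 7·11 = 77 ≡ 1, so λ ≡ 14.
  x = λ² - 16 - 4 = 196 - 20 ≡ 5; y = λ·(16 - 5) - 11 ≡ 10. → (5, 10)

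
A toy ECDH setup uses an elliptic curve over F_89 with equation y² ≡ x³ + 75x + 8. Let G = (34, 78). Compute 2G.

(17, 12)

tangent at (34, 78): λ = (3·34² + 75)/(2·78) ≡ 72/67. 67⁻¹ ≡ 4 (mod 89) since 67·4 = 268 ≡ 1, so λ ≡ 72·4 ≡ 21.
  x = λ² - 34 - 34 = 441 - 68 ≡ 17; y = λ·(34 - 17) - 78 ≡ 12. → (17, 12)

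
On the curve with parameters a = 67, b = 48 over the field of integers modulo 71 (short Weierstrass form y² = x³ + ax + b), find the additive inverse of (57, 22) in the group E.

-(57, 22) = (57, -22 mod 71) = (57, 49).

(57, 49)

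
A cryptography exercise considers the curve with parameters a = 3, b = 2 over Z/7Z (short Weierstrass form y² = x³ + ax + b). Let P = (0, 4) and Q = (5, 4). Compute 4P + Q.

(0, 4)

First 4P:
Repeated addition: build up to 4P.
2P: tangent at (0, 4): λ = (3·0² + 3)/(2·4) ≡ 3/1. 1⁻¹ ≡ 1 (mod 7), so λ ≡ 3·1 ≡ 3.
  x = λ² - 0 - 0 = 9 - 0 ≡ 2; y = λ·(0 - 2) - 4 ≡ 4. → (2, 4)
3P: (2, 4) + (0, 4). λ = (4 - 4)/(0 - 2) ≡ 0/5 mod 7. 5⁻¹ ≡ 3 (mod 7), so λ ≡ 0.
  x = λ² - 2 - 0 = 0 - 2 ≡ 5; y = λ·(2 - 5) - 4 ≡ 3. → (5, 3)
4P: (5, 3) + (0, 4). λ = (4 - 3)/(0 - 5) ≡ 1/2 mod 7. 2⁻¹ ≡ 4 (mod 7) since 2·4 = 8 ≡ 1, so λ ≡ 4.
  x = λ² - 5 - 0 = 16 - 5 ≡ 4; y = λ·(5 - 4) - 3 ≡ 1. → (4, 1)
4P = (4, 1).
Finally 4P + Q:
(4, 1) + (5, 4). λ = (4 - 1)/(5 - 4) ≡ 3/1 mod 7. 1⁻¹ ≡ 1 (mod 7) since 1·1 = 1 ≡ 1, so λ ≡ 3.
  x = λ² - 4 - 5 = 9 - 9 ≡ 0; y = λ·(4 - 0) - 1 ≡ 4. → (0, 4)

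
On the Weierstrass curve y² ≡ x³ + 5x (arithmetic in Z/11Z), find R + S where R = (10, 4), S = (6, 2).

(9, 2)

(10, 4) + (6, 2). λ = (2 - 4)/(6 - 10) ≡ 9/7 mod 11. 7⁻¹ ≡ 8 (mod 11) since 7·8 = 56 ≡ 1, so λ ≡ 6.
  x = λ² - 10 - 6 = 36 - 16 ≡ 9; y = λ·(10 - 9) - 4 ≡ 2. → (9, 2)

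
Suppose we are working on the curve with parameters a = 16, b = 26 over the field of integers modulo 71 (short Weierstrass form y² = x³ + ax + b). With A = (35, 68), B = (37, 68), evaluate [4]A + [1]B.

First 4A:
Double-and-add on 4 = (100)₂. Start with A = (35, 68) for the leading 1-bit.
double: tangent at (35, 68): λ = (3·35² + 16)/(2·68) ≡ 70/65. 65⁻¹ ≡ 59 (mod 71), so λ ≡ 70·59 ≡ 12.
  x = λ² - 35 - 35 = 144 - 70 ≡ 3; y = λ·(35 - 3) - 68 ≡ 32. → (3, 32)
double: tangent at (3, 32): λ = (3·3² + 16)/(2·32) ≡ 43/64. 64⁻¹ ≡ 10 (mod 71) since 64·10 = 640 ≡ 1, so λ ≡ 43·10 ≡ 4.
  x = λ² - 3 - 3 = 16 - 6 ≡ 10; y = λ·(3 - 10) - 32 ≡ 11. → (10, 11)
4A = (10, 11).
Finally 4A + B:
(10, 11) + (37, 68). λ = (68 - 11)/(37 - 10) ≡ 57/27 mod 71. 27⁻¹ ≡ 50 (mod 71), so λ ≡ 10.
  x = λ² - 10 - 37 = 100 - 47 ≡ 53; y = λ·(10 - 53) - 11 ≡ 56. → (53, 56)

(53, 56)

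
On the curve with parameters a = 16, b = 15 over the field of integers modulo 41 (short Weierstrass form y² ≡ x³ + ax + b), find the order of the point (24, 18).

9

2P: tangent at (24, 18): λ = (3·24² + 16)/(2·18) ≡ 22/36. 36⁻¹ ≡ 8 (mod 41) since 36·8 = 288 ≡ 1, so λ ≡ 22·8 ≡ 12.
  x = λ² - 24 - 24 = 144 - 48 ≡ 14; y = λ·(24 - 14) - 18 ≡ 20. → (14, 20)
3P: (14, 20) + (24, 18). λ = (18 - 20)/(24 - 14) ≡ 39/10 mod 41. 10⁻¹ ≡ 37 (mod 41), so λ ≡ 8.
  x = λ² - 14 - 24 = 64 - 38 ≡ 26; y = λ·(14 - 26) - 20 ≡ 7. → (26, 7)
4P: (26, 7) + (24, 18). λ = (18 - 7)/(24 - 26) ≡ 11/39 mod 41. 39⁻¹ ≡ 20 (mod 41) since 39·20 = 780 ≡ 1, so λ ≡ 15.
  x = λ² - 26 - 24 = 225 - 50 ≡ 11; y = λ·(26 - 11) - 7 ≡ 13. → (11, 13)
5P: (11, 13) + (24, 18). λ = (18 - 13)/(24 - 11) ≡ 5/13 mod 41. 13⁻¹ ≡ 19 (mod 41) since 13·19 = 247 ≡ 1, so λ ≡ 13.
  x = λ² - 11 - 24 = 169 - 35 ≡ 11; y = λ·(11 - 11) - 13 ≡ 28. → (11, 28)
6P: (11, 28) + (24, 18). λ = (18 - 28)/(24 - 11) ≡ 31/13 mod 41. 13⁻¹ ≡ 19 (mod 41) since 13·19 = 247 ≡ 1, so λ ≡ 15.
  x = λ² - 11 - 24 = 225 - 35 ≡ 26; y = λ·(11 - 26) - 28 ≡ 34. → (26, 34)
7P: (26, 34) + (24, 18). λ = (18 - 34)/(24 - 26) ≡ 25/39 mod 41. 39⁻¹ ≡ 20 (mod 41), so λ ≡ 8.
  x = λ² - 26 - 24 = 64 - 50 ≡ 14; y = λ·(26 - 14) - 34 ≡ 21. → (14, 21)
8P: (14, 21) + (24, 18). λ = (18 - 21)/(24 - 14) ≡ 38/10 mod 41. 10⁻¹ ≡ 37 (mod 41), so λ ≡ 12.
  x = λ² - 14 - 24 = 144 - 38 ≡ 24; y = λ·(14 - 24) - 21 ≡ 23. → (24, 23)
9P: (24, 23) + (24, 18): same x and y₁ ≡ -y₂, so the sum is the point at infinity.
9P = the point at infinity, so the order is 9.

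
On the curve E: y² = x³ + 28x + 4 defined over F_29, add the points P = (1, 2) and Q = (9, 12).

(26, 3)

(1, 2) + (9, 12). λ = (12 - 2)/(9 - 1) ≡ 10/8 mod 29. 8⁻¹ ≡ 11 (mod 29), so λ ≡ 23.
  x = λ² - 1 - 9 = 529 - 10 ≡ 26; y = λ·(1 - 26) - 2 ≡ 3. → (26, 3)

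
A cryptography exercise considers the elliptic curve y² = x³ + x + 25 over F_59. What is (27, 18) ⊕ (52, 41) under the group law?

(44, 23)

(27, 18) + (52, 41). λ = (41 - 18)/(52 - 27) ≡ 23/25 mod 59. 25⁻¹ ≡ 26 (mod 59) since 25·26 = 650 ≡ 1, so λ ≡ 8.
  x = λ² - 27 - 52 = 64 - 79 ≡ 44; y = λ·(27 - 44) - 18 ≡ 23. → (44, 23)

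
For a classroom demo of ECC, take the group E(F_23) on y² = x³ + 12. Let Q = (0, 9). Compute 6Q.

O

Double-and-add on 6 = (110)₂. Start with Q = (0, 9) for the leading 1-bit.
double: tangent at (0, 9): λ = (3·0² + 0)/(2·9) ≡ 0/18. 18⁻¹ ≡ 9 (mod 23) since 18·9 = 162 ≡ 1, so λ ≡ 0·9 ≡ 0.
  x = λ² - 0 - 0 = 0 - 0 ≡ 0; y = λ·(0 - 0) - 9 ≡ 14. → (0, 14)
add Q: (0, 14) + (0, 9): same x and y₁ ≡ -y₂, so the sum is 𝒪.
double: 𝒪 + 𝒪 = 𝒪 (identity).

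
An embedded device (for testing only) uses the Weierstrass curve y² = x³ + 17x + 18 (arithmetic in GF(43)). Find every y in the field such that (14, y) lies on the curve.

none

x³ + 17x + 18 = 3000 ≡ 33 (mod 43).
33 is a non-residue mod 43; no y exists.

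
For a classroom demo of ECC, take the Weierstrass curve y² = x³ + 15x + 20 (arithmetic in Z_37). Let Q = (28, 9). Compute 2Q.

(22, 3)

tangent at (28, 9): λ = (3·28² + 15)/(2·9) ≡ 36/18. 18⁻¹ ≡ 35 (mod 37) since 18·35 = 630 ≡ 1, so λ ≡ 36·35 ≡ 2.
  x = λ² - 28 - 28 = 4 - 56 ≡ 22; y = λ·(28 - 22) - 9 ≡ 3. → (22, 3)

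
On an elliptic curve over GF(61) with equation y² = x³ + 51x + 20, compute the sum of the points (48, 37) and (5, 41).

(48, 37) + (5, 41). λ = (41 - 37)/(5 - 48) ≡ 4/18 mod 61. 18⁻¹ ≡ 17 (mod 61), so λ ≡ 7.
  x = λ² - 48 - 5 = 49 - 53 ≡ 57; y = λ·(48 - 57) - 37 ≡ 22. → (57, 22)

(57, 22)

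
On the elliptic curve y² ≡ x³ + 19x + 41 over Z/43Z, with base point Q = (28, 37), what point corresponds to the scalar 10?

Double-and-add on 10 = (1010)₂. Start with Q = (28, 37) for the leading 1-bit.
double: tangent at (28, 37): λ = (3·28² + 19)/(2·37) ≡ 6/31. 31⁻¹ ≡ 25 (mod 43) since 31·25 = 775 ≡ 1, so λ ≡ 6·25 ≡ 21.
  x = λ² - 28 - 28 = 441 - 56 ≡ 41; y = λ·(28 - 41) - 37 ≡ 34. → (41, 34)
double: tangent at (41, 34): λ = (3·41² + 19)/(2·34) ≡ 31/25. 25⁻¹ ≡ 31 (mod 43) since 25·31 = 775 ≡ 1, so λ ≡ 31·31 ≡ 15.
  x = λ² - 41 - 41 = 225 - 82 ≡ 14; y = λ·(41 - 14) - 34 ≡ 27. → (14, 27)
add Q: (14, 27) + (28, 37). λ = (37 - 27)/(28 - 14) ≡ 10/14 mod 43. 14⁻¹ ≡ 40 (mod 43), so λ ≡ 13.
  x = λ² - 14 - 28 = 169 - 42 ≡ 41; y = λ·(14 - 41) - 27 ≡ 9. → (41, 9)
double: tangent at (41, 9): λ = (3·41² + 19)/(2·9) ≡ 31/18. 18⁻¹ ≡ 12 (mod 43), so λ ≡ 31·12 ≡ 28.
  x = λ² - 41 - 41 = 784 - 82 ≡ 14; y = λ·(41 - 14) - 9 ≡ 16. → (14, 16)

(14, 16)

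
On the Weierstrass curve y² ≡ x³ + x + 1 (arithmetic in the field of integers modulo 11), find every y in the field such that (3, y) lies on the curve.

x³ + 1x + 1 = 31 ≡ 9 (mod 11).
Square roots of 9 mod 11: 3 and 8 (since 3² = 9 ≡ 9).

3, 8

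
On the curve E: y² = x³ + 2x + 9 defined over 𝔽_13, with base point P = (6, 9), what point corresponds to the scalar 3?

Repeated addition: build up to 3P.
2P: tangent at (6, 9): λ = (3·6² + 2)/(2·9) ≡ 6/5. 5⁻¹ ≡ 8 (mod 13), so λ ≡ 6·8 ≡ 9.
  x = λ² - 6 - 6 = 81 - 12 ≡ 4; y = λ·(6 - 4) - 9 ≡ 9. → (4, 9)
3P: (4, 9) + (6, 9). λ = (9 - 9)/(6 - 4) ≡ 0/2 mod 13. 2⁻¹ ≡ 7 (mod 13), so λ ≡ 0.
  x = λ² - 4 - 6 = 0 - 10 ≡ 3; y = λ·(4 - 3) - 9 ≡ 4. → (3, 4)

(3, 4)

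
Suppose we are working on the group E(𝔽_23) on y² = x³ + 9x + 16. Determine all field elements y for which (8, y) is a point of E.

5, 18

x³ + 9x + 16 = 600 ≡ 2 (mod 23).
Square roots of 2 mod 23: 5 and 18 (since 5² = 25 ≡ 2).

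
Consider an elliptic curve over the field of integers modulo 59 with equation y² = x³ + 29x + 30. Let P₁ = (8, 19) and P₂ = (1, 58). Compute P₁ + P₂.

(10, 9)

(8, 19) + (1, 58). λ = (58 - 19)/(1 - 8) ≡ 39/52 mod 59. 52⁻¹ ≡ 42 (mod 59), so λ ≡ 45.
  x = λ² - 8 - 1 = 2025 - 9 ≡ 10; y = λ·(8 - 10) - 19 ≡ 9. → (10, 9)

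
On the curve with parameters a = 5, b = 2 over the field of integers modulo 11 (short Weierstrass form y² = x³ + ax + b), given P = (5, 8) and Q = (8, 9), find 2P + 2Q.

O

First 2P:
Repeated addition: build up to 2P.
2P: tangent at (5, 8): λ = (3·5² + 5)/(2·8) ≡ 3/5. 5⁻¹ ≡ 9 (mod 11) since 5·9 = 45 ≡ 1, so λ ≡ 3·9 ≡ 5.
  x = λ² - 5 - 5 = 25 - 10 ≡ 4; y = λ·(5 - 4) - 8 ≡ 8. → (4, 8)
2P = (4, 8).
Next 2Q:
Repeated addition: build up to 2Q.
2Q: tangent at (8, 9): λ = (3·8² + 5)/(2·9) ≡ 10/7. 7⁻¹ ≡ 8 (mod 11) since 7·8 = 56 ≡ 1, so λ ≡ 10·8 ≡ 3.
  x = λ² - 8 - 8 = 9 - 16 ≡ 4; y = λ·(8 - 4) - 9 ≡ 3. → (4, 3)
2Q = (4, 3).
Finally 2P + 2Q:
(4, 8) + (4, 3): same x and y₁ ≡ -y₂, so the sum is O.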